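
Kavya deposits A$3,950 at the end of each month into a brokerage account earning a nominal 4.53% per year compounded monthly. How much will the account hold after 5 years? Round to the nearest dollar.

A$265,427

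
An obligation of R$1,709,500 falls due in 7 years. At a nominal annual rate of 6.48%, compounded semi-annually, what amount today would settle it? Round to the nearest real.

i = 0.0648/2 = 0.0324 per half-year; n = 7·2 = 14.
PV = FV·(1+i)^(−n) = 1,709,500 × 0.639923 = 1,093,949.2199

R$1,093,949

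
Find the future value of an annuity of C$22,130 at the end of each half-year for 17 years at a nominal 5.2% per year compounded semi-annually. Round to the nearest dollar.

C$1,185,974

Periodic rate i = 0.052/2 = 0.026; n = 17 × 2 = 34 periods.
FV = PMT · [(1+i)^n − 1] / i = 22130 · 53.591244 = 1,185,974.2205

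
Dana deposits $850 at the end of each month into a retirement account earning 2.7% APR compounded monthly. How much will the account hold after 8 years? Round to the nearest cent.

$90,969.37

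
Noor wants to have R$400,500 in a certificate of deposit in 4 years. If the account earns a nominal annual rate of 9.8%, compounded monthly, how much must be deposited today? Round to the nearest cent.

With 12 periods per year: i = 0.00816667, n = 48.
Discount factor = (1+0.00816667)^(−48) = 0.676781; PV = 400,500 × 0.676781 = 271,050.6683

R$271,050.67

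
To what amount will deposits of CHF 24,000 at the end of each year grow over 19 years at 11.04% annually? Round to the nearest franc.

Accumulation factor s(19|0.1104) = 57.185112; FV = 24000 × 57.185112 = 1,372,442.6843

CHF 1,372,443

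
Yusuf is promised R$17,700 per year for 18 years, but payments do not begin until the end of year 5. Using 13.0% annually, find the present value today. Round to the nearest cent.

R$74,252.24

Value one period before first payment (t=4): 17700 × [1 − (1+0.13)^(−18)] / 0.13 = 17700 × 6.839905 = 121,066.3236
PV₀ = 121,066.3236 / (1+0.13)^4 = 121,066.3236 / 1.630474 = 74,252.2436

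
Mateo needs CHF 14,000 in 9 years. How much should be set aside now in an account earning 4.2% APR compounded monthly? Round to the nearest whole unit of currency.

CHF 9,600

With 12 periods per year: i = 0.0035, n = 108.
PV = FV·(1+i)^(−n) = 14,000 × 0.685683 = 9,599.5603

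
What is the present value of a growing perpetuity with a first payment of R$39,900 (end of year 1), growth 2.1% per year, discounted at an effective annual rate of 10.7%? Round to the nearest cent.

PV = PMT / (i − g) = 39900 / (0.107 − 0.021) = 39900 / 0.086000 = 463,953.4884

R$463,953.49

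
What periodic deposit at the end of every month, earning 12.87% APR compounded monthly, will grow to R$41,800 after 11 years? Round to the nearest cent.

R$145.16

i = 0.1287/12 = 0.010725 per month; n = 11·12 = 132.
PMT = 41800 / ( [(1+0.010725)^132 − 1] / 0.010725 ) = 41800 / 287.965929 = 145.1561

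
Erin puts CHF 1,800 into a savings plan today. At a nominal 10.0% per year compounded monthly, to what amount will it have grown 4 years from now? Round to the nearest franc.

With 12 periods per year: i = 0.00833333, n = 48.
1,800 × (1+0.00833333)^48 = 1,800 × 1.489354 = 2,680.8374

CHF 2,681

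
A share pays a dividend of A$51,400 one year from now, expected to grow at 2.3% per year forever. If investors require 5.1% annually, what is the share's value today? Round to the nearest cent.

A$1,835,714.29

PV = PMT / (i − g) = 51400 / (0.051 − 0.023) = 51400 / 0.028000 = 1,835,714.2857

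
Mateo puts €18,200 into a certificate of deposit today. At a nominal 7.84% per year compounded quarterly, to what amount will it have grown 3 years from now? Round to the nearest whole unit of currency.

€22,974

Periodic rate i = 0.0784/4 = 0.0196; n = 3 × 4 = 12 periods.
18,200 × (1+0.0196)^12 = 18,200 × 1.262286 = 22,973.6135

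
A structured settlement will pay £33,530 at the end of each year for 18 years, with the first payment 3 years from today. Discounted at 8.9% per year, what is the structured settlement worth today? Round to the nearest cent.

£249,210.74

Value one period before first payment (t=2): 33530 × [1 − (1+0.089)^(−18)] / 0.089 = 33530 × 8.814323 = 295,544.2500
Discount back 2 years: 295,544.2500 × (1+0.089)^(−2) = 295,544.2500 × 0.843226 = 249,210.7400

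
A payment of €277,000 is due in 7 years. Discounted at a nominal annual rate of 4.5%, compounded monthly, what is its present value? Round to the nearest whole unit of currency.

€202,271

With 12 periods per year: i = 0.00375, n = 84.
PV = FV·(1+i)^(−n) = 277,000 × 0.730219 = 202,270.6514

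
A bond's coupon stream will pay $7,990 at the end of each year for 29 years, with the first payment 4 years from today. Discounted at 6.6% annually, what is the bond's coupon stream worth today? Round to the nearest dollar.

$84,279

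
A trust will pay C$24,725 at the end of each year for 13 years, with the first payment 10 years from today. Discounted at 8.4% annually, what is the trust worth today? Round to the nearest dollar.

Value one period before first payment (t=9): 24725 × [1 − (1+0.084)^(−13)] / 0.084 = 24725 × 7.732803 = 191,193.5486
PV₀ = 191,193.5486 / (1+0.084)^9 = 191,193.5486 / 2.066634 = 92,514.4762

C$92,514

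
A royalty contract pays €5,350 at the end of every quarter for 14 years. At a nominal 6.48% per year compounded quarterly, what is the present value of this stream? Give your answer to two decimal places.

€195,969.15

With 4 periods per year: i = 0.0162, n = 56.
PV = PMT · [1 − (1+i)^(−n)] / i = 5350 · 36.629748 = 195,969.1513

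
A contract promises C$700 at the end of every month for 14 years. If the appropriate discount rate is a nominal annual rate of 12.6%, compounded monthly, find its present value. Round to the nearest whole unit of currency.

Periodic rate i = 0.126/12 = 0.0105; n = 14 × 12 = 168 periods.
PV = 700 × [1 − (1+0.0105)^(−168)] / 0.0105 = 700 × 78.767500 = 55,137.2498

C$55,137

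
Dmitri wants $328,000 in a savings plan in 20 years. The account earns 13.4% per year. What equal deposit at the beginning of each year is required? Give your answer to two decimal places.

FV-annuity factor × (1+i) = 96.194570; PMT = 328000 / 96.194570 = 3,409.7559

$3,409.76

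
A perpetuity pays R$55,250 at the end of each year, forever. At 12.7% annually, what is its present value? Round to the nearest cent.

R$435,039.37

PV = C/r = 55250/0.127 = 435,039.3701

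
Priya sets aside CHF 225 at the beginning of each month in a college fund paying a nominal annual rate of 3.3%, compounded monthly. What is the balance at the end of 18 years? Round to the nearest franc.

CHF 66,434

Periodic rate i = 0.033/12 = 0.00275; n = 18 × 12 = 216 periods.
Accumulation factor s(216|0.00275) × (1+i) = 295.261676; FV = 225 × 295.261676 = 66,433.8770
(annuity-due: payments at period start, so ×(1+i).)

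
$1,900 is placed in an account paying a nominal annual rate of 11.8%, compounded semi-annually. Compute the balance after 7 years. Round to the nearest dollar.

With 2 periods per year: i = 0.059, n = 14.
FV = 1,900 × (1 + 0.059)^14 = 4,239.3282

$4,239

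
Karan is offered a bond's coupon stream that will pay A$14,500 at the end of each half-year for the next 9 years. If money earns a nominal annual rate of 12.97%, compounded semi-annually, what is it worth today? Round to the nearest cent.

With 2 periods per year: i = 0.06485, n = 18.
PV = 14500 × [1 − (1+0.06485)^(−18)] / 0.06485 = 14500 × 10.443996 = 151,437.9471

A$151,437.95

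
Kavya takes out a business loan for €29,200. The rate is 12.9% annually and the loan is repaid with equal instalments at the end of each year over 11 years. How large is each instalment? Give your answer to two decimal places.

€5,112.72

PMT = 29200 / ( [1 − (1+0.129)^(−11)] / 0.129 ) = 29200 / 5.711248 = 5,112.7175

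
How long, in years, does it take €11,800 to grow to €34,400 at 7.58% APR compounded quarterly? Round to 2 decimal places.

Periodic rate i = 0.0758/4 = 0.01895.
n = ln(34400/11800) / ln(1+0.01895) = ln(2.91525) / 0.018773 = 56.9954 quarters
= 56.9954/4 years

14.25 years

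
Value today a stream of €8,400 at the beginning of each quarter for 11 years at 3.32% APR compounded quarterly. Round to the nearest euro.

i = 0.0332/4 = 0.0083 per quarter; n = 11·4 = 44.
Annuity factor a(44|0.0083) × (1+i) = 37.039265; PV = 8400 × 37.039265 = 311,129.8274
(annuity-due: payments at period start, so ×(1+i).)

€311,130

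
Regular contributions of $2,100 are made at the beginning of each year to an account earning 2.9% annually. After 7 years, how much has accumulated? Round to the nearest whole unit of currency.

Accumulation factor s(7|0.029) × (1+i) = 7.860843; FV = 2100 × 7.860843 = 16,507.7712
(annuity-due: payments at period start, so ×(1+i).)

$16,508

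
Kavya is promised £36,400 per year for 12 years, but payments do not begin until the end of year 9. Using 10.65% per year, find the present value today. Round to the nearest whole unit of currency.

Value one period before first payment (t=8): 36400 × [1 − (1+0.1065)^(−12)] / 0.1065 = 36400 × 6.602053 = 240,314.7160
Discount back 8 years: 240,314.7160 × (1+0.1065)^(−8) = 240,314.7160 × 0.445029 = 106,947.1018

£106,947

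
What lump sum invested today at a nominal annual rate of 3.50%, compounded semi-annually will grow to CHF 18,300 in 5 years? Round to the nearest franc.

CHF 15,385

Periodic rate i = 0.035/2 = 0.0175; n = 5 × 2 = 10 periods.
Discount factor = (1+0.0175)^(−10) = 0.840729; PV = 18,300 × 0.840729 = 15,385.3334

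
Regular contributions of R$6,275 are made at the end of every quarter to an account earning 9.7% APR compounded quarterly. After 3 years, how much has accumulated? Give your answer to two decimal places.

Periodic rate i = 0.097/4 = 0.02425; n = 3 × 4 = 12 periods.
Accumulation factor s(12|0.02425) = 13.737215; FV = 6275 × 13.737215 = 86,201.0210

R$86,201.02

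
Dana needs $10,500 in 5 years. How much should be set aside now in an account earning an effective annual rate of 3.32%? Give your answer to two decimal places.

$8,918.00

Discount factor = (1+0.0332)^(−5) = 0.849333; PV = 10,500 × 0.849333 = 8,917.9968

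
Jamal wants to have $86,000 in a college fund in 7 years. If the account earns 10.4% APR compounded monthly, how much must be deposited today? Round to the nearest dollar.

$41,658

i = 0.104/12 = 0.00866667 per month; n = 7·12 = 84.
Discount factor = (1+0.00866667)^(−84) = 0.484391; PV = 86,000 × 0.484391 = 41,657.6012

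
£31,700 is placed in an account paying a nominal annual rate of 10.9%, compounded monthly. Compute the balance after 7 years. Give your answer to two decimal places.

Periodic rate i = 0.109/12 = 0.00908333; n = 7 × 12 = 84 periods.
FV = 31,700 × (1 + 0.00908333)^84 = 67,753.2366

£67,753.24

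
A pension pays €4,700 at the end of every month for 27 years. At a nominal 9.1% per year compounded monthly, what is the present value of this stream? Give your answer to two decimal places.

€566,175.66

With 12 periods per year: i = 0.00758333, n = 324.
PV = 4700 × [1 − (1+0.00758333)^(−324)] / 0.00758333 = 4700 × 120.462905 = 566,175.6552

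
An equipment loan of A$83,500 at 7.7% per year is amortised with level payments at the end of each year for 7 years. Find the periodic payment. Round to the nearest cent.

PMT = 83500 / ( [1 − (1+0.077)^(−7)] / 0.077 ) = 83500 / 5.260219 = 15,873.8648

A$15,873.86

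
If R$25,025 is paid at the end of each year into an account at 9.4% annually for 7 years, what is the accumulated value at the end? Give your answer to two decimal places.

R$233,083.40

FV = PMT · [(1+i)^n − 1] / i = 25025 · 9.314022 = 233,083.4025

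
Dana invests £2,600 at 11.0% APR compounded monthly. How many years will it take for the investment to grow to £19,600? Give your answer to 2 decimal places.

18.45 years

Periodic rate i = 0.11/12 = 0.00916667.
n = ln(19600/2600) / ln(1+0.00916667) = ln(7.53846) / 0.009125 = 221.3741 months
= 221.3741/12 years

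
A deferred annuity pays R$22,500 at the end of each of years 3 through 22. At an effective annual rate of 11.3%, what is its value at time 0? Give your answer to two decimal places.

R$141,847.15

PV at t=2 (ordinary 20-year annuity): 22500 × a(20|0.113) = 22500 × 7.809594 = 175,715.8562
PV₀ = 175,715.8562 / (1+0.113)^2 = 175,715.8562 / 1.238769 = 141,847.1533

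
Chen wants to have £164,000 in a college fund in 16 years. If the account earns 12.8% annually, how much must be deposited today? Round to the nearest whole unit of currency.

Discount factor = (1+0.128)^(−16) = 0.145564; PV = 164,000 × 0.145564 = 23,872.5193

£23,873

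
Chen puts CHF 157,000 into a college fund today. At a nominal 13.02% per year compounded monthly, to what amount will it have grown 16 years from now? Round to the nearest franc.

With 12 periods per year: i = 0.01085, n = 192.
FV = PV·(1+i)^n = 157,000 × 7.940528 = 1,246,662.8402

CHF 1,246,663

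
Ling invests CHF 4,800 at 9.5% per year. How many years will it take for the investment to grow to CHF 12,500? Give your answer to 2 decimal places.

10.55 years

(1+i)^n = 12500/4800 = 2.60417, so n = ln 2.60417 / ln 1.095 = 10.5462 years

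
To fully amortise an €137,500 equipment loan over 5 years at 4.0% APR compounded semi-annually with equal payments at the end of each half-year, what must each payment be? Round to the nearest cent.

With 2 periods per year: i = 0.02, n = 10.
PMT = 137500 / ( [1 − (1+0.02)^(−10)] / 0.02 ) = 137500 / 8.982585 = 15,307.3976

€15,307.40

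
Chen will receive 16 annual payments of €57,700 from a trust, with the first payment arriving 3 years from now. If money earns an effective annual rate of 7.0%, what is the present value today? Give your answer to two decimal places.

€476,086.67

PV at t=2 (ordinary 16-year annuity): 57700 × a(16|0.07) = 57700 × 9.446649 = 545,071.6244
PV₀ = 545,071.6244 / (1+0.07)^2 = 545,071.6244 / 1.144900 = 476,086.6664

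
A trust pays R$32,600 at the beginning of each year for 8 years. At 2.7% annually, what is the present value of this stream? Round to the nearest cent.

R$238,023.54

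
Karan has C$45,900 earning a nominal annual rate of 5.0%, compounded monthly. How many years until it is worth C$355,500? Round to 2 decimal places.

41.03 years

Periodic rate i = 0.05/12 = 0.00416667.
n = ln(355500/45900) / ln(1+0.00416667) = ln(7.74510) / 0.004158 = 492.3173 months
= 492.3173/12 years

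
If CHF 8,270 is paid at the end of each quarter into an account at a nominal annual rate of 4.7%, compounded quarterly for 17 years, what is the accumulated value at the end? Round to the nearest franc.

CHF 853,735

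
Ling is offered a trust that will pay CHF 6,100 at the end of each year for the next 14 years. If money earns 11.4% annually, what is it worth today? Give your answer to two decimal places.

PV = PMT · [1 − (1+i)^(−n)] / i = 6100 · 6.836834 = 41,704.6874

CHF 41,704.69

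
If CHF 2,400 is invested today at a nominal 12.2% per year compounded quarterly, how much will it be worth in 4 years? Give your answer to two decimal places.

CHF 3,881.32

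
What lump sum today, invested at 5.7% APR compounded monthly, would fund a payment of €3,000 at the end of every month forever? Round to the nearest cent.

Periodic rate i = 0.057/12 = 0.00475.
PV = C/r = 3000/0.00475 = 631,578.9474

€631,578.95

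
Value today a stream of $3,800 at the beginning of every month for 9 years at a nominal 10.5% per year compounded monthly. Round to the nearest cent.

$267,109.41

With 12 periods per year: i = 0.00875, n = 108.
PV = 3800 × [1 − (1+0.00875)^(−108)] / 0.00875 × (1+i) = 3800 × 70.291949 = 267,109.4056
(Beginning-of-period payments → annuity-due factor ×(1+i).)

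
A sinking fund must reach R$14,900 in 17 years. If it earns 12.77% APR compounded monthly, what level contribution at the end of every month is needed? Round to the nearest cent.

R$20.68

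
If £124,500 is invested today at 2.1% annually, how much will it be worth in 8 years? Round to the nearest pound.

£147,020

FV = 124,500 × (1 + 0.021)^8 = 147,019.6174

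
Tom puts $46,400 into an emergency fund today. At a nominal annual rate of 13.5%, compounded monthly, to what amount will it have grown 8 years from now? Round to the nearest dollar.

$135,812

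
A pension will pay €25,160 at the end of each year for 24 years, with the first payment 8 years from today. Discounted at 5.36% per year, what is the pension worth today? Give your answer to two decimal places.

€232,673.84

Value one period before first payment (t=7): 25160 × [1 − (1+0.0536)^(−24)] / 0.0536 = 25160 × 13.328070 = 335,334.2351
PV₀ = 335,334.2351 / (1+0.0536)^7 = 335,334.2351 / 1.441220 = 232,673.8415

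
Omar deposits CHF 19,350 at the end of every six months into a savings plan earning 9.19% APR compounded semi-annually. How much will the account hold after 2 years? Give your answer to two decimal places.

CHF 82,900.09

i = 0.0919/2 = 0.04595 per half-year; n = 2·2 = 4.
Accumulation factor s(4|0.04595) = 4.284243; FV = 19350 × 4.284243 = 82,900.0949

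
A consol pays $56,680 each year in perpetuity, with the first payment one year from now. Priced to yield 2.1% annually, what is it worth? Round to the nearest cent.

PV = PMT / i = 56680 / 0.021 = 2,699,047.6190

$2,699,047.62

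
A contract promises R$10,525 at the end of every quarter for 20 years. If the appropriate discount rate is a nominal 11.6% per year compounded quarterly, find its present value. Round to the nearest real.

With 4 periods per year: i = 0.029, n = 80.
Annuity factor a(80|0.029) = 30.980308; PV = 10525 × 30.980308 = 326,067.7417

R$326,068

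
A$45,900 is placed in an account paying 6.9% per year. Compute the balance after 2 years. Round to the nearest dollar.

A$52,453

45,900 × (1+0.069)^2 = 45,900 × 1.142761 = 52,452.7299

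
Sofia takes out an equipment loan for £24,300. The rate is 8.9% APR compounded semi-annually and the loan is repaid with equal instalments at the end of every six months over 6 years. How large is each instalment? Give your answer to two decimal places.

i = 0.089/2 = 0.0445 per half-year; n = 6·2 = 12.
PMT = 24300 / ( [1 − (1+0.0445)^(−12)] / 0.0445 ) = 24300 / 9.144718 = 2,657.2717

£2,657.27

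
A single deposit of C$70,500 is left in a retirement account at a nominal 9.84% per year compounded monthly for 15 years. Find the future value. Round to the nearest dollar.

With 12 periods per year: i = 0.0082, n = 180.
FV = PV·(1+i)^n = 70,500 × 4.349154 = 306,615.3375

C$306,615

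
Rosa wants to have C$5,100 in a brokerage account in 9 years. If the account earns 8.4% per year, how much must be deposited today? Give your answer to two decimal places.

PV = FV·(1+i)^(−n) = 5,100 × 0.483879 = 2,467.7811

C$2,467.78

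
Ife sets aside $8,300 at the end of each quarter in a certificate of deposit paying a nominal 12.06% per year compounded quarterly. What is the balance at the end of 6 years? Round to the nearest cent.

i = 0.1206/4 = 0.03015 per quarter; n = 6·4 = 24.
Accumulation factor s(24|0.03015) = 34.491241; FV = 8300 × 34.491241 = 286,277.3040

$286,277.30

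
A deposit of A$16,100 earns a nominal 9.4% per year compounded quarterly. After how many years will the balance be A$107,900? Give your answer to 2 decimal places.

20.48 years

Periodic rate i = 0.094/4 = 0.0235.
n = ln(107900/16100) / ln(1+0.0235) = ln(6.70186) / 0.023228 = 81.9001 quarters
= 81.9001/4 years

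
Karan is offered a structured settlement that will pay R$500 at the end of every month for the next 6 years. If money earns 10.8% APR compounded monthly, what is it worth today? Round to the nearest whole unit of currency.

Periodic rate i = 0.108/12 = 0.009; n = 6 × 12 = 72 periods.
Annuity factor a(72|0.009) = 52.821183; PV = 500 × 52.821183 = 26,410.5914

R$26,411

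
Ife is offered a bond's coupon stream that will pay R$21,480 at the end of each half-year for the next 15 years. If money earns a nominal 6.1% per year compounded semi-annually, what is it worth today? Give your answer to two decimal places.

R$418,309.36

i = 0.061/2 = 0.0305 per half-year; n = 15·2 = 30.
PV = PMT · [1 − (1+i)^(−n)] / i = 21480 · 19.474365 = 418,309.3629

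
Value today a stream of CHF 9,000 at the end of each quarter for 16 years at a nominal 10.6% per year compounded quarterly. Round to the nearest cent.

CHF 275,939.63

Periodic rate i = 0.106/4 = 0.0265; n = 16 × 4 = 64 periods.
Annuity factor a(64|0.0265) = 30.659959; PV = 9000 × 30.659959 = 275,939.6292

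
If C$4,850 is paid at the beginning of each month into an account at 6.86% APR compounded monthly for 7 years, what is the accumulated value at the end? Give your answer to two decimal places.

i = 0.0686/12 = 0.00571667 per month; n = 7·12 = 84.
FV = PMT · [(1+i)^n − 1] / i × (1+i) = 4850 · 108.052491 = 524,054.5792
(annuity-due: payments at period start, so ×(1+i).)

C$524,054.58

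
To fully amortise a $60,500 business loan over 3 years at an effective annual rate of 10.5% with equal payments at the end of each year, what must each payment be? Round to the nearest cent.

Annuity-PV factor = 2.465123; PMT = 60500 / 2.465123 = 24,542.3813

$24,542.38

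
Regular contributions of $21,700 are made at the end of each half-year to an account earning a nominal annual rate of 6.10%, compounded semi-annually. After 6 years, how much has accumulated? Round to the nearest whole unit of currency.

$308,843

i = 0.061/2 = 0.0305 per half-year; n = 6·2 = 12.
FV = PMT · [(1+i)^n − 1] / i = 21700 · 14.232410 = 308,843.2939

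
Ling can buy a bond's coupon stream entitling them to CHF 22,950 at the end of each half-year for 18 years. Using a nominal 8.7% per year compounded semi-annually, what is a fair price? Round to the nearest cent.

i = 0.087/2 = 0.0435 per half-year; n = 18·2 = 36.
PV = PMT · [1 − (1+i)^(−n)] / i = 22950 · 18.025070 = 413,675.3522

CHF 413,675.35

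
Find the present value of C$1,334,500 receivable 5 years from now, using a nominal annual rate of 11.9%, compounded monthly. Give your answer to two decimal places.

C$738,220.69

Periodic rate i = 0.119/12 = 0.00991667; n = 5 × 12 = 60 periods.
Discount factor = (1+0.00991667)^(−60) = 0.553181; PV = 1,334,500 × 0.553181 = 738,220.6893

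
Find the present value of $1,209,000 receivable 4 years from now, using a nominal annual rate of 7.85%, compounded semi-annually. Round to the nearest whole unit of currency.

$888,518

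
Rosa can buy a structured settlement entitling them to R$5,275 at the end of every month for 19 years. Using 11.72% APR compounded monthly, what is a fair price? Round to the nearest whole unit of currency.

Periodic rate i = 0.1172/12 = 0.00976667; n = 19 × 12 = 228 periods.
PV = PMT · [1 − (1+i)^(−n)] / i = 5275 · 91.224078 = 481,207.0091

R$481,207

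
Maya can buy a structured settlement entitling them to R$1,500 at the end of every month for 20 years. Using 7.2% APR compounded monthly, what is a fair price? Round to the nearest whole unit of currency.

R$190,513

With 12 periods per year: i = 0.006, n = 240.
Annuity factor a(240|0.006) = 127.008432; PV = 1500 × 127.008432 = 190,512.6482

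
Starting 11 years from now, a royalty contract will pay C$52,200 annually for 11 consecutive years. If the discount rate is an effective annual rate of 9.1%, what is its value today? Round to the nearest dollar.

C$147,984

Value one period before first payment (t=10): 52200 × [1 − (1+0.091)^(−11)] / 0.091 = 52200 × 6.773149 = 353,558.3951
PV₀ = 353,558.3951 / (1+0.091)^10 = 353,558.3951 / 2.389172 = 147,983.6204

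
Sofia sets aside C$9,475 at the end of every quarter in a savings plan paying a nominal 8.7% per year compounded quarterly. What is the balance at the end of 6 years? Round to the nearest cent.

With 4 periods per year: i = 0.02175, n = 24.
FV = 9475 × [(1+0.02175)^24 − 1] / 0.02175 = 9475 × 31.080016 = 294,483.1516

C$294,483.15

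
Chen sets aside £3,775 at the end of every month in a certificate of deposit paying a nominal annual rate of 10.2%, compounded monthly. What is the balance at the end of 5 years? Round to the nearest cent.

With 12 periods per year: i = 0.0085, n = 60.
FV = 3775 × [(1+0.0085)^60 − 1] / 0.0085 = 3775 × 77.847749 = 293,875.2522

£293,875.25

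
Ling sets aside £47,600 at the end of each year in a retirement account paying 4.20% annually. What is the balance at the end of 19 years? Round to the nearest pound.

FV = 47600 × [(1+0.042)^19 − 1] / 0.042 = 47600 × 28.218505 = 1,343,200.8258

£1,343,201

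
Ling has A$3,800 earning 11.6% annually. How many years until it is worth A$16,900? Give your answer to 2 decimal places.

n = ln(16900/3800) / ln(1+0.116) = ln(4.44737) / 0.109751 = 13.5973 years

13.60 years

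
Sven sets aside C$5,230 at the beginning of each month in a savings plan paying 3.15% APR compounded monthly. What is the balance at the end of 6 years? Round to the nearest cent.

C$414,987.38

Periodic rate i = 0.0315/12 = 0.002625; n = 6 × 12 = 72 periods.
FV = 5230 × [(1+0.002625)^72 − 1] / 0.002625 × (1+i) = 5230 × 79.347492 = 414,987.3813
(Beginning-of-period payments → annuity-due factor ×(1+i).)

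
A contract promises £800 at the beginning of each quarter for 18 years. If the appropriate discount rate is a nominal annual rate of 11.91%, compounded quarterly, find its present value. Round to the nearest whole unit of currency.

£24,322

With 4 periods per year: i = 0.029775, n = 72.
PV = PMT · [1 − (1+i)^(−n)] / i × (1+i) = 800 · 30.402666 = 24,322.1330
(Beginning-of-period payments → annuity-due factor ×(1+i).)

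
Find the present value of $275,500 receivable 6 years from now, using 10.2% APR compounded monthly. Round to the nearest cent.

Periodic rate i = 0.102/12 = 0.0085; n = 6 × 12 = 72 periods.
PV = 275,500 / (1 + 0.0085)^72 = 275,500 / 1.839353 = 149,780.9634

$149,780.96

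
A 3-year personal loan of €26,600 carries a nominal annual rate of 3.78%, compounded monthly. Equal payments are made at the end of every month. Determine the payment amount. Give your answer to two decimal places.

€782.74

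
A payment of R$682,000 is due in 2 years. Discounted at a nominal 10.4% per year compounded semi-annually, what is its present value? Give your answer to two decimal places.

Periodic rate i = 0.104/2 = 0.052; n = 2 × 2 = 4 periods.
PV = FV·(1+i)^(−n) = 682,000 × 0.816464 = 556,828.4485

R$556,828.45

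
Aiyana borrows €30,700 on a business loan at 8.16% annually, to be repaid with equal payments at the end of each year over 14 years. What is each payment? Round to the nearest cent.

PMT = 30700 / ( [1 − (1+0.0816)^(−14)] / 0.0816 ) = 30700 / 8.168168 = 3,758.4926

€3,758.49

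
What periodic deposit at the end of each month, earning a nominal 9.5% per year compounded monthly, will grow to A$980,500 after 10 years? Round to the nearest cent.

A$4,925.14

Periodic rate i = 0.095/12 = 0.00791667; n = 10 × 12 = 120 periods.
FV-annuity factor = 199.080682; PMT = 980500 / 199.080682 = 4,925.1389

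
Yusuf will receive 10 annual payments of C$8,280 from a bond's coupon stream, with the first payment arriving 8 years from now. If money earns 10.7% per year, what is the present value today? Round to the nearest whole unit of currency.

Value one period before first payment (t=7): 8280 × [1 − (1+0.107)^(−10)] / 0.107 = 8280 × 5.964056 = 49,382.3833
Discount back 7 years: 49,382.3833 × (1+0.107)^(−7) = 49,382.3833 × 0.490870 = 24,240.3396

C$24,240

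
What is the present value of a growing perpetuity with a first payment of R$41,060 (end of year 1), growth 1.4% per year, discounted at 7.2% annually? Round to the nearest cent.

R$707,931.03

PV = D₁/(r − g) = 41060/(0.072 − 0.014) = 707,931.0345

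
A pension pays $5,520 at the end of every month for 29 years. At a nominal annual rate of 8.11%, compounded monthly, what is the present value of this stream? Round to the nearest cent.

$738,405.11

With 12 periods per year: i = 0.00675833, n = 348.
Annuity factor a(348|0.00675833) = 133.769041; PV = 5520 × 133.769041 = 738,405.1051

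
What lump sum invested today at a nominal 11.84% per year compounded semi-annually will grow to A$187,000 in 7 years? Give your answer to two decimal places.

A$83,589.17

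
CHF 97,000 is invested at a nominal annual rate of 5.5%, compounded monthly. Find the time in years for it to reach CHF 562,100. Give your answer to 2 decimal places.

Periodic rate i = 0.055/12 = 0.00458333.
(1+i)^n = 562100/97000 = 5.79485, so n = ln 5.79485 / ln 1.00458 = 384.2165 months
= 384.2165/12 years

32.02 years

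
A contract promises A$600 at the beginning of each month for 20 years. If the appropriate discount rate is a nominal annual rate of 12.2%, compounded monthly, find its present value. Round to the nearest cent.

Periodic rate i = 0.122/12 = 0.0101667; n = 20 × 12 = 240 periods.
PV = PMT · [1 − (1+i)^(−n)] / i × (1+i) = 600 · 90.592942 = 54,355.7650
(annuity-due: payments at period start, so ×(1+i).)

A$54,355.76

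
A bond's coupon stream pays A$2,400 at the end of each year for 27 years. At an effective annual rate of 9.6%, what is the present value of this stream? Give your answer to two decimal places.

PV = 2400 × [1 − (1+0.096)^(−27)] / 0.096 = 2400 × 9.539981 = 22,895.9549

A$22,895.95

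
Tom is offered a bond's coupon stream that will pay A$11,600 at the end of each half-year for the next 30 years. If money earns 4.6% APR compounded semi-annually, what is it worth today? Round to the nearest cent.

A$375,465.87

With 2 periods per year: i = 0.023, n = 60.
Annuity factor a(60|0.023) = 32.367747; PV = 11600 × 32.367747 = 375,465.8666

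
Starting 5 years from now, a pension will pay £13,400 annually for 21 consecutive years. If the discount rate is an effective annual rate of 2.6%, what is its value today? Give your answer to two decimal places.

PV at t=4 (ordinary 21-year annuity): 13400 × a(21|0.026) = 13400 × 16.026228 = 214,751.4607
Discount back 4 years: 214,751.4607 × (1+0.026)^(−4) = 214,751.4607 × 0.902424 = 193,796.8365

£193,796.84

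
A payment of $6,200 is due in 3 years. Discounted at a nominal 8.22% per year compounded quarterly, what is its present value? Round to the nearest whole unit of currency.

i = 0.0822/4 = 0.02055 per quarter; n = 3·4 = 12.
PV = FV·(1+i)^(−n) = 6,200 × 0.783409 = 4,857.1358

$4,857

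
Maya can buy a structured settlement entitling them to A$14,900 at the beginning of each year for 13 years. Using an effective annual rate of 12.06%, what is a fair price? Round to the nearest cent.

A$106,940.15

Annuity factor a(13|0.1206) × (1+i) = 7.177191; PV = 14900 × 7.177191 = 106,940.1453
(Beginning-of-period payments → annuity-due factor ×(1+i).)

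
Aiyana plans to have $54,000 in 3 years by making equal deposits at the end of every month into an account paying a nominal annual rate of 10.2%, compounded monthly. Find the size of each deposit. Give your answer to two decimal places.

$1,288.50

With 12 periods per year: i = 0.0085, n = 36.
PMT = 54000 / ( [(1+0.0085)^36 − 1] / 0.0085 ) = 54000 / 41.909098 = 1,288.5030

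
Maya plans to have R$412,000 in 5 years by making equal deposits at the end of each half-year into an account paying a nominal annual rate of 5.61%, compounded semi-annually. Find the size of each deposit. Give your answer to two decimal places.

Periodic rate i = 0.0561/2 = 0.02805; n = 5 × 2 = 10 periods.
FV-annuity factor = 11.361461; PMT = 412000 / 11.361461 = 36,262.9429

R$36,262.94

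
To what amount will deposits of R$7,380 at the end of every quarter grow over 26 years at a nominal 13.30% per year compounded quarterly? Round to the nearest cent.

R$6,440,400.01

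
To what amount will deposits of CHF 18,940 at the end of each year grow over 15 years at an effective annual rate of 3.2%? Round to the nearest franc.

Accumulation factor s(15|0.032) = 18.873972; FV = 18940 × 18.873972 = 357,473.0348

CHF 357,473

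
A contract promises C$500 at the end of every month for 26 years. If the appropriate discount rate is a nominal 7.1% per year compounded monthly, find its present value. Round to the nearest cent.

Periodic rate i = 0.071/12 = 0.00591667; n = 26 × 12 = 312 periods.
PV = 500 × [1 − (1+0.00591667)^(−312)] / 0.00591667 = 500 × 142.186740 = 71,093.3699

C$71,093.37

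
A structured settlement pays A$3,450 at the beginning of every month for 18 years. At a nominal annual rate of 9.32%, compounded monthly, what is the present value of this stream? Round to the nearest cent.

A$363,480.31

With 12 periods per year: i = 0.00776667, n = 216.
PV = 3450 × [1 − (1+0.00776667)^(−216)] / 0.00776667 × (1+i) = 3450 × 105.356612 = 363,480.3118
(Beginning-of-period payments → annuity-due factor ×(1+i).)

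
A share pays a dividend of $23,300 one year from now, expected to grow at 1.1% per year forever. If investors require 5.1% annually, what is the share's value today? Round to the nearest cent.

$582,500.00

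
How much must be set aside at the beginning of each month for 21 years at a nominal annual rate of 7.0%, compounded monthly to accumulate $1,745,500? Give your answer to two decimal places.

i = 0.07/12 = 0.00583333 per month; n = 21·12 = 252.
PMT = 1.7455e+06 / ( [(1+0.00583333)^252 − 1] / 0.00583333 × (1+i) ) = 1.7455e+06 / 574.307775 = 3,039.3111

$3,039.31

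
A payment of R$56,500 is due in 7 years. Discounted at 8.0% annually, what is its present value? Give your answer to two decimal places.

PV = FV·(1+i)^(−n) = 56,500 × 0.583490 = 32,967.2073

R$32,967.21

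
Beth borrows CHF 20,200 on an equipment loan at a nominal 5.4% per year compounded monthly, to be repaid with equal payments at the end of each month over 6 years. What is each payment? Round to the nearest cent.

i = 0.054/12 = 0.0045 per month; n = 6·12 = 72.
PMT = 20200 / ( [1 − (1+0.0045)^(−72)] / 0.0045 ) = 20200 / 61.383087 = 329.0809

CHF 329.08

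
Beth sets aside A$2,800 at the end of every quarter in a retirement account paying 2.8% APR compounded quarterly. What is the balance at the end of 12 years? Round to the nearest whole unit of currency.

With 4 periods per year: i = 0.007, n = 48.
FV = 2800 × [(1+0.007)^48 − 1] / 0.007 = 2800 × 56.814571 = 159,080.8000

A$159,081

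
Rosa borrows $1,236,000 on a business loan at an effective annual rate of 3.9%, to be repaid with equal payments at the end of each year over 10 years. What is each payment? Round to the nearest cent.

$151,629.95

PMT = 1.236e+06 / ( [1 − (1+0.039)^(−10)] / 0.039 ) = 1.236e+06 / 8.151424 = 151,629.9481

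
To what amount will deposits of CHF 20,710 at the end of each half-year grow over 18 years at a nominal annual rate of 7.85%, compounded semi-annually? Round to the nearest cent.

CHF 1,582,255.52

Periodic rate i = 0.0785/2 = 0.03925; n = 18 × 2 = 36 periods.
Accumulation factor s(36|0.03925) = 76.400556; FV = 20710 × 76.400556 = 1,582,255.5224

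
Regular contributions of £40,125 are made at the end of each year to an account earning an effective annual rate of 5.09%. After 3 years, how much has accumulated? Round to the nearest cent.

FV = 40125 × [(1+0.0509)^3 − 1] / 0.0509 = 40125 × 3.155291 = 126,606.0438

£126,606.04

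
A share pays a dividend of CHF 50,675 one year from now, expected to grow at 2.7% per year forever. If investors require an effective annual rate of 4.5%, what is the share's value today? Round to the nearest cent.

PV = D₁/(r − g) = 50675/(0.045 − 0.027) = 2,815,277.7778

CHF 2,815,277.78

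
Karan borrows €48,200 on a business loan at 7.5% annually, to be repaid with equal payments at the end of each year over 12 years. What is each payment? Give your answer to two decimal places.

€6,231.19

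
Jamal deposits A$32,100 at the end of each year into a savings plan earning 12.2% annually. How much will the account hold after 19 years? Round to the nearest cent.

A$2,081,165.25

FV = 32100 × [(1+0.122)^19 − 1] / 0.122 = 32100 × 64.833808 = 2,081,165.2501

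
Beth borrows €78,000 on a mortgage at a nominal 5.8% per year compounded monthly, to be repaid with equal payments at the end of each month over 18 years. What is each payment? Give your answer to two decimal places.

€582.63

i = 0.058/12 = 0.00483333 per month; n = 18·12 = 216.
PMT = 78000 / ( [1 − (1+0.00483333)^(−216)] / 0.00483333 ) = 78000 / 133.876519 = 582.6264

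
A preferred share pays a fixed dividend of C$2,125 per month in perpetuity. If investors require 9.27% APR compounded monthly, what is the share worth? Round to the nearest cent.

C$275,080.91

Periodic rate i = 0.0927/12 = 0.007725.
PV = C/r = 2125/0.007725 = 275,080.9061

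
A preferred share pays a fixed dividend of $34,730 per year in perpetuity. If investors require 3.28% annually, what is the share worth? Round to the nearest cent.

$1,058,841.46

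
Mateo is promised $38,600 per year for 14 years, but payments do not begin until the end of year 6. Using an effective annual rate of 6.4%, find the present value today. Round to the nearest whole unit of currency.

Value one period before first payment (t=5): 38600 × [1 − (1+0.064)^(−14)] / 0.064 = 38600 × 9.069026 = 350,064.3966
PV₀ = 350,064.3966 / (1+0.064)^5 = 350,064.3966 / 1.363666 = 256,708.2364

$256,708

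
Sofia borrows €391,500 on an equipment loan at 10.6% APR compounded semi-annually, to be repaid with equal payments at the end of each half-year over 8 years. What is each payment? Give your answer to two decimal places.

€36,899.10

Periodic rate i = 0.106/2 = 0.053; n = 8 × 2 = 16 periods.
PMT = 391500 / ( [1 − (1+0.053)^(−16)] / 0.053 ) = 391500 / 10.610014 = 36,899.1043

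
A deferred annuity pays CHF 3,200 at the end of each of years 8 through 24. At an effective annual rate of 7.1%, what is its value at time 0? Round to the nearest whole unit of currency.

PV at t=7 (ordinary 17-year annuity): 3200 × a(17|0.071) = 3200 × 9.695961 = 31,027.0756
PV₀ = 31,027.0756 / (1+0.071)^7 = 31,027.0756 / 1.616316 = 19,196.1683

CHF 19,196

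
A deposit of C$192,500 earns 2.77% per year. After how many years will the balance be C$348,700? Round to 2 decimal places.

(1+i)^n = 348700/192500 = 1.81143, so n = ln 1.81143 / ln 1.0277 = 21.7439 years

21.74 years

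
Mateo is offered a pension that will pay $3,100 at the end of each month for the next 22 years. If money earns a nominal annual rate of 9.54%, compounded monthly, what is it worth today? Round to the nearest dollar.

$341,731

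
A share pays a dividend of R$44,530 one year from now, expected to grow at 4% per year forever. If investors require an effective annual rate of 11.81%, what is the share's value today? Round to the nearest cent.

PV = PMT / (i − g) = 44530 / (0.1181 − 0.04) = 44530 / 0.078100 = 570,166.4533

R$570,166.45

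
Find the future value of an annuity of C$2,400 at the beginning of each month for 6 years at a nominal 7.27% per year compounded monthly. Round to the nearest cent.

C$217,122.81

i = 0.0727/12 = 0.00605833 per month; n = 6·12 = 72.
FV = PMT · [(1+i)^n − 1] / i × (1+i) = 2400 · 90.467838 = 217,122.8119
(annuity-due: payments at period start, so ×(1+i).)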